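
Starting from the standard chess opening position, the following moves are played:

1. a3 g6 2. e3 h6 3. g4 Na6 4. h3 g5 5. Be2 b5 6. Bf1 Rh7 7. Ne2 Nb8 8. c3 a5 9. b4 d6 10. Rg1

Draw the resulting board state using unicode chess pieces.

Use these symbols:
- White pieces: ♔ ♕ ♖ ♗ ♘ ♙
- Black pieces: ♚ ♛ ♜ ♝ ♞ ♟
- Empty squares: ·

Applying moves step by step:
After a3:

♜ ♞ ♝ ♛ ♚ ♝ ♞ ♜
♟ ♟ ♟ ♟ ♟ ♟ ♟ ♟
· · · · · · · ·
· · · · · · · ·
· · · · · · · ·
♙ · · · · · · ·
· ♙ ♙ ♙ ♙ ♙ ♙ ♙
♖ ♘ ♗ ♕ ♔ ♗ ♘ ♖


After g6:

♜ ♞ ♝ ♛ ♚ ♝ ♞ ♜
♟ ♟ ♟ ♟ ♟ ♟ · ♟
· · · · · · ♟ ·
· · · · · · · ·
· · · · · · · ·
♙ · · · · · · ·
· ♙ ♙ ♙ ♙ ♙ ♙ ♙
♖ ♘ ♗ ♕ ♔ ♗ ♘ ♖


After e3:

♜ ♞ ♝ ♛ ♚ ♝ ♞ ♜
♟ ♟ ♟ ♟ ♟ ♟ · ♟
· · · · · · ♟ ·
· · · · · · · ·
· · · · · · · ·
♙ · · · ♙ · · ·
· ♙ ♙ ♙ · ♙ ♙ ♙
♖ ♘ ♗ ♕ ♔ ♗ ♘ ♖


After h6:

♜ ♞ ♝ ♛ ♚ ♝ ♞ ♜
♟ ♟ ♟ ♟ ♟ ♟ · ·
· · · · · · ♟ ♟
· · · · · · · ·
· · · · · · · ·
♙ · · · ♙ · · ·
· ♙ ♙ ♙ · ♙ ♙ ♙
♖ ♘ ♗ ♕ ♔ ♗ ♘ ♖


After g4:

♜ ♞ ♝ ♛ ♚ ♝ ♞ ♜
♟ ♟ ♟ ♟ ♟ ♟ · ·
· · · · · · ♟ ♟
· · · · · · · ·
· · · · · · ♙ ·
♙ · · · ♙ · · ·
· ♙ ♙ ♙ · ♙ · ♙
♖ ♘ ♗ ♕ ♔ ♗ ♘ ♖


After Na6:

♜ · ♝ ♛ ♚ ♝ ♞ ♜
♟ ♟ ♟ ♟ ♟ ♟ · ·
♞ · · · · · ♟ ♟
· · · · · · · ·
· · · · · · ♙ ·
♙ · · · ♙ · · ·
· ♙ ♙ ♙ · ♙ · ♙
♖ ♘ ♗ ♕ ♔ ♗ ♘ ♖


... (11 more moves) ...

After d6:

♜ ♞ ♝ ♛ ♚ ♝ ♞ ·
· · ♟ · ♟ ♟ · ♜
· · · ♟ · · · ♟
♟ ♟ · · · · ♟ ·
· ♙ · · · · ♙ ·
♙ · ♙ · ♙ · · ♙
· · · ♙ ♘ ♙ · ·
♖ ♘ ♗ ♕ ♔ ♗ · ♖


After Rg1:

♜ ♞ ♝ ♛ ♚ ♝ ♞ ·
· · ♟ · ♟ ♟ · ♜
· · · ♟ · · · ♟
♟ ♟ · · · · ♟ ·
· ♙ · · · · ♙ ·
♙ · ♙ · ♙ · · ♙
· · · ♙ ♘ ♙ · ·
♖ ♘ ♗ ♕ ♔ ♗ ♖ ·



  a b c d e f g h
  ─────────────────
8│♜ ♞ ♝ ♛ ♚ ♝ ♞ ·│8
7│· · ♟ · ♟ ♟ · ♜│7
6│· · · ♟ · · · ♟│6
5│♟ ♟ · · · · ♟ ·│5
4│· ♙ · · · · ♙ ·│4
3│♙ · ♙ · ♙ · · ♙│3
2│· · · ♙ ♘ ♙ · ·│2
1│♖ ♘ ♗ ♕ ♔ ♗ ♖ ·│1
  ─────────────────
  a b c d e f g h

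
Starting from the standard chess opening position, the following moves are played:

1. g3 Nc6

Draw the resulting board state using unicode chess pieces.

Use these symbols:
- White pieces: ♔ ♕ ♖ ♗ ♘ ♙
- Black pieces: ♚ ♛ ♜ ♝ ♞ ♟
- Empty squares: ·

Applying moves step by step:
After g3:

♜ ♞ ♝ ♛ ♚ ♝ ♞ ♜
♟ ♟ ♟ ♟ ♟ ♟ ♟ ♟
· · · · · · · ·
· · · · · · · ·
· · · · · · · ·
· · · · · · ♙ ·
♙ ♙ ♙ ♙ ♙ ♙ · ♙
♖ ♘ ♗ ♕ ♔ ♗ ♘ ♖


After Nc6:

♜ · ♝ ♛ ♚ ♝ ♞ ♜
♟ ♟ ♟ ♟ ♟ ♟ ♟ ♟
· · ♞ · · · · ·
· · · · · · · ·
· · · · · · · ·
· · · · · · ♙ ·
♙ ♙ ♙ ♙ ♙ ♙ · ♙
♖ ♘ ♗ ♕ ♔ ♗ ♘ ♖



  a b c d e f g h
  ─────────────────
8│♜ · ♝ ♛ ♚ ♝ ♞ ♜│8
7│♟ ♟ ♟ ♟ ♟ ♟ ♟ ♟│7
6│· · ♞ · · · · ·│6
5│· · · · · · · ·│5
4│· · · · · · · ·│4
3│· · · · · · ♙ ·│3
2│♙ ♙ ♙ ♙ ♙ ♙ · ♙│2
1│♖ ♘ ♗ ♕ ♔ ♗ ♘ ♖│1
  ─────────────────
  a b c d e f g h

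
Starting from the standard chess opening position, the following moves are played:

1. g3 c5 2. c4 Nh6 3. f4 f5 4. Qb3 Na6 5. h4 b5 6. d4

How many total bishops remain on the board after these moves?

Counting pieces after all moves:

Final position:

  a b c d e f g h
  ─────────────────
8│♜ · ♝ ♛ ♚ ♝ · ♜│8
7│♟ · · ♟ ♟ · ♟ ♟│7
6│♞ · · · · · · ♞│6
5│· ♟ ♟ · · ♟ · ·│5
4│· · ♙ ♙ · ♙ · ♙│4
3│· ♕ · · · · ♙ ·│3
2│♙ ♙ · · ♙ · · ·│2
1│♖ ♘ ♗ · ♔ ♗ ♘ ♖│1
  ─────────────────
  a b c d e f g h


4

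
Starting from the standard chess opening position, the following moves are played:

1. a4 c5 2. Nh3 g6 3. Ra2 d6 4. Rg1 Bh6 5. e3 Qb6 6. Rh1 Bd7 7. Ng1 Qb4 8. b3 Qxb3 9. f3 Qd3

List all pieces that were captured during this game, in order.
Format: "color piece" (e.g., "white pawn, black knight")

Tracking captures:
  Qxb3: captured white pawn

white pawn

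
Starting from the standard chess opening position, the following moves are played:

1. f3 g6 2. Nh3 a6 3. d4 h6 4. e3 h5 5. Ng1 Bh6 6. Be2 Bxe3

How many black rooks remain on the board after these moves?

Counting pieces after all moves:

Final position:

  a b c d e f g h
  ─────────────────
8│♜ ♞ ♝ ♛ ♚ · ♞ ♜│8
7│· ♟ ♟ ♟ ♟ ♟ · ·│7
6│♟ · · · · · ♟ ·│6
5│· · · · · · · ♟│5
4│· · · ♙ · · · ·│4
3│· · · · ♝ ♙ · ·│3
2│♙ ♙ ♙ · ♗ · ♙ ♙│2
1│♖ ♘ ♗ ♕ ♔ · ♘ ♖│1
  ─────────────────
  a b c d e f g h


2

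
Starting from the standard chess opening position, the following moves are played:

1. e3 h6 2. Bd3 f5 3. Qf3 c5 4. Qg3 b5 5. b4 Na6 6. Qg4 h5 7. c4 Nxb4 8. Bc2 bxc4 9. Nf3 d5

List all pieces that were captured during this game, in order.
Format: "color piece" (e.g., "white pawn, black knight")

Tracking captures:
  Nxb4: captured white pawn
  bxc4: captured white pawn

white pawn, white pawn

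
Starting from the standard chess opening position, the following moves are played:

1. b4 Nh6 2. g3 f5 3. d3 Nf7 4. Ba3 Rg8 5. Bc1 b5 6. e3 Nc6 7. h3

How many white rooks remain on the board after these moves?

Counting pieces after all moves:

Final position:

  a b c d e f g h
  ─────────────────
8│♜ · ♝ ♛ ♚ ♝ ♜ ·│8
7│♟ · ♟ ♟ ♟ ♞ ♟ ♟│7
6│· · ♞ · · · · ·│6
5│· ♟ · · · ♟ · ·│5
4│· ♙ · · · · · ·│4
3│· · · ♙ ♙ · ♙ ♙│3
2│♙ · ♙ · · ♙ · ·│2
1│♖ ♘ ♗ ♕ ♔ ♗ ♘ ♖│1
  ─────────────────
  a b c d e f g h


2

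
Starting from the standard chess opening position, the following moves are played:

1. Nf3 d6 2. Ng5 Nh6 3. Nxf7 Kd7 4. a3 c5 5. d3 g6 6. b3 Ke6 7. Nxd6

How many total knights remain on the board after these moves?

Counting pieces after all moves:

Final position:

  a b c d e f g h
  ─────────────────
8│♜ ♞ ♝ ♛ · ♝ · ♜│8
7│♟ ♟ · · ♟ · · ♟│7
6│· · · ♘ ♚ · ♟ ♞│6
5│· · ♟ · · · · ·│5
4│· · · · · · · ·│4
3│♙ ♙ · ♙ · · · ·│3
2│· · ♙ · ♙ ♙ ♙ ♙│2
1│♖ ♘ ♗ ♕ ♔ ♗ · ♖│1
  ─────────────────
  a b c d e f g h


4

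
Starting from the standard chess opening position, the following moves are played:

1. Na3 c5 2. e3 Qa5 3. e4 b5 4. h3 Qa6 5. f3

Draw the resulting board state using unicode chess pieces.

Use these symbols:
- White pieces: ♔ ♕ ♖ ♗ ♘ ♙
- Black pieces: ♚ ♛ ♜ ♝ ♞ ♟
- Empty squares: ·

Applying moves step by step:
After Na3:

♜ ♞ ♝ ♛ ♚ ♝ ♞ ♜
♟ ♟ ♟ ♟ ♟ ♟ ♟ ♟
· · · · · · · ·
· · · · · · · ·
· · · · · · · ·
♘ · · · · · · ·
♙ ♙ ♙ ♙ ♙ ♙ ♙ ♙
♖ · ♗ ♕ ♔ ♗ ♘ ♖


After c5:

♜ ♞ ♝ ♛ ♚ ♝ ♞ ♜
♟ ♟ · ♟ ♟ ♟ ♟ ♟
· · · · · · · ·
· · ♟ · · · · ·
· · · · · · · ·
♘ · · · · · · ·
♙ ♙ ♙ ♙ ♙ ♙ ♙ ♙
♖ · ♗ ♕ ♔ ♗ ♘ ♖


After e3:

♜ ♞ ♝ ♛ ♚ ♝ ♞ ♜
♟ ♟ · ♟ ♟ ♟ ♟ ♟
· · · · · · · ·
· · ♟ · · · · ·
· · · · · · · ·
♘ · · · ♙ · · ·
♙ ♙ ♙ ♙ · ♙ ♙ ♙
♖ · ♗ ♕ ♔ ♗ ♘ ♖


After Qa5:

♜ ♞ ♝ · ♚ ♝ ♞ ♜
♟ ♟ · ♟ ♟ ♟ ♟ ♟
· · · · · · · ·
♛ · ♟ · · · · ·
· · · · · · · ·
♘ · · · ♙ · · ·
♙ ♙ ♙ ♙ · ♙ ♙ ♙
♖ · ♗ ♕ ♔ ♗ ♘ ♖


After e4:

♜ ♞ ♝ · ♚ ♝ ♞ ♜
♟ ♟ · ♟ ♟ ♟ ♟ ♟
· · · · · · · ·
♛ · ♟ · · · · ·
· · · · ♙ · · ·
♘ · · · · · · ·
♙ ♙ ♙ ♙ · ♙ ♙ ♙
♖ · ♗ ♕ ♔ ♗ ♘ ♖


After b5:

♜ ♞ ♝ · ♚ ♝ ♞ ♜
♟ · · ♟ ♟ ♟ ♟ ♟
· · · · · · · ·
♛ ♟ ♟ · · · · ·
· · · · ♙ · · ·
♘ · · · · · · ·
♙ ♙ ♙ ♙ · ♙ ♙ ♙
♖ · ♗ ♕ ♔ ♗ ♘ ♖


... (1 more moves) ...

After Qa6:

♜ ♞ ♝ · ♚ ♝ ♞ ♜
♟ · · ♟ ♟ ♟ ♟ ♟
♛ · · · · · · ·
· ♟ ♟ · · · · ·
· · · · ♙ · · ·
♘ · · · · · · ♙
♙ ♙ ♙ ♙ · ♙ ♙ ·
♖ · ♗ ♕ ♔ ♗ ♘ ♖


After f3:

♜ ♞ ♝ · ♚ ♝ ♞ ♜
♟ · · ♟ ♟ ♟ ♟ ♟
♛ · · · · · · ·
· ♟ ♟ · · · · ·
· · · · ♙ · · ·
♘ · · · · ♙ · ♙
♙ ♙ ♙ ♙ · · ♙ ·
♖ · ♗ ♕ ♔ ♗ ♘ ♖



  a b c d e f g h
  ─────────────────
8│♜ ♞ ♝ · ♚ ♝ ♞ ♜│8
7│♟ · · ♟ ♟ ♟ ♟ ♟│7
6│♛ · · · · · · ·│6
5│· ♟ ♟ · · · · ·│5
4│· · · · ♙ · · ·│4
3│♘ · · · · ♙ · ♙│3
2│♙ ♙ ♙ ♙ · · ♙ ·│2
1│♖ · ♗ ♕ ♔ ♗ ♘ ♖│1
  ─────────────────
  a b c d e f g h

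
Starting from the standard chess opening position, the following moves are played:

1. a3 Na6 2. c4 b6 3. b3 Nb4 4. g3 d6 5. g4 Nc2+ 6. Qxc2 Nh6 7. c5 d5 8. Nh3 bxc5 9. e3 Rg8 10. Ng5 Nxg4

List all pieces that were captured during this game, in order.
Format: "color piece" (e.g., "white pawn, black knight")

Tracking captures:
  Qxc2: captured black knight
  bxc5: captured white pawn
  Nxg4: captured white pawn

black knight, white pawn, white pawn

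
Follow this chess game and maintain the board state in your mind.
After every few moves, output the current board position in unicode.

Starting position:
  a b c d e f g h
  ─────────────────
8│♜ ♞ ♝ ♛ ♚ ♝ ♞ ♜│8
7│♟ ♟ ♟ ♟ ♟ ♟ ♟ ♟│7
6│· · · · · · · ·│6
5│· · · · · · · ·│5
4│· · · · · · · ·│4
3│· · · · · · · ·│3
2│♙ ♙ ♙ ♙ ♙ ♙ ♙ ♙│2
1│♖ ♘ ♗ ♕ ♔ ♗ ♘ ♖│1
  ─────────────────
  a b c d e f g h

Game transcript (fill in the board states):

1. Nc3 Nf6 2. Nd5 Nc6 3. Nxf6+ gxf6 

  a b c d e f g h
  ─────────────────
8│♜ · ♝ ♛ ♚ ♝ · ♜│8
7│♟ ♟ ♟ ♟ ♟ ♟ · ♟│7
6│· · ♞ · · ♟ · ·│6
5│· · · · · · · ·│5
4│· · · · · · · ·│4
3│· · · · · · · ·│3
2│♙ ♙ ♙ ♙ ♙ ♙ ♙ ♙│2
1│♖ · ♗ ♕ ♔ ♗ ♘ ♖│1
  ─────────────────
  a b c d e f g h

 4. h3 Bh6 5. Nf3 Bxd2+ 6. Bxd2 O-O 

  a b c d e f g h
  ─────────────────
8│♜ · ♝ ♛ · ♜ ♚ ·│8
7│♟ ♟ ♟ ♟ ♟ ♟ · ♟│7
6│· · ♞ · · ♟ · ·│6
5│· · · · · · · ·│5
4│· · · · · · · ·│4
3│· · · · · ♘ · ♙│3
2│♙ ♙ ♙ ♗ ♙ ♙ ♙ ·│2
1│♖ · · ♕ ♔ ♗ · ♖│1
  ─────────────────
  a b c d e f g h

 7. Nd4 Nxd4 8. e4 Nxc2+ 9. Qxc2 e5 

  a b c d e f g h
  ─────────────────
8│♜ · ♝ ♛ · ♜ ♚ ·│8
7│♟ ♟ ♟ ♟ · ♟ · ♟│7
6│· · · · · ♟ · ·│6
5│· · · · ♟ · · ·│5
4│· · · · ♙ · · ·│4
3│· · · · · · · ♙│3
2│♙ ♙ ♕ ♗ · ♙ ♙ ·│2
1│♖ · · · ♔ ♗ · ♖│1
  ─────────────────
  a b c d e f g h

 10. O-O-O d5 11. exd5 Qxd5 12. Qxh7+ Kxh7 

  a b c d e f g h
  ─────────────────
8│♜ · ♝ · · ♜ · ·│8
7│♟ ♟ ♟ · · ♟ · ♚│7
6│· · · · · ♟ · ·│6
5│· · · ♛ ♟ · · ·│5
4│· · · · · · · ·│4
3│· · · · · · · ♙│3
2│♙ ♙ · ♗ · ♙ ♙ ·│2
1│· · ♔ ♖ · ♗ · ♖│1
  ─────────────────
  a b c d e f g h



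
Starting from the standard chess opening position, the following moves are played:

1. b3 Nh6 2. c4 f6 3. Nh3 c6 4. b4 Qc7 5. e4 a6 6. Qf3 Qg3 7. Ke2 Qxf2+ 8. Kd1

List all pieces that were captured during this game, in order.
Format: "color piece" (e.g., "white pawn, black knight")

Tracking captures:
  Qxf2+: captured white pawn

white pawn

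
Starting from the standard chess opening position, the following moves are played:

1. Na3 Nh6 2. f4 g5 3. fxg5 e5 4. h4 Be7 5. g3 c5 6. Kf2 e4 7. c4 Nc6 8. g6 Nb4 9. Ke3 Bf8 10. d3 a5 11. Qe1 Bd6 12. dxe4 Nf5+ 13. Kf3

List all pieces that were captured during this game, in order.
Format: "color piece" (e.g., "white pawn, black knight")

Tracking captures:
  fxg5: captured black pawn
  dxe4: captured black pawn

black pawn, black pawn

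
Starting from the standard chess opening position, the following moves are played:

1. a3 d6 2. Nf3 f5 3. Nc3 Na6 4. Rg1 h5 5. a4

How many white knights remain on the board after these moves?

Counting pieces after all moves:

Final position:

  a b c d e f g h
  ─────────────────
8│♜ · ♝ ♛ ♚ ♝ ♞ ♜│8
7│♟ ♟ ♟ · ♟ · ♟ ·│7
6│♞ · · ♟ · · · ·│6
5│· · · · · ♟ · ♟│5
4│♙ · · · · · · ·│4
3│· · ♘ · · ♘ · ·│3
2│· ♙ ♙ ♙ ♙ ♙ ♙ ♙│2
1│♖ · ♗ ♕ ♔ ♗ ♖ ·│1
  ─────────────────
  a b c d e f g h


2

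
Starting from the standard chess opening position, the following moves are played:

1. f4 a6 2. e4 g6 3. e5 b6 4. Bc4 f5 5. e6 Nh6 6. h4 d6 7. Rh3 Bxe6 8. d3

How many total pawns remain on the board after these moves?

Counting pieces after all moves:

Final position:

  a b c d e f g h
  ─────────────────
8│♜ ♞ · ♛ ♚ ♝ · ♜│8
7│· · ♟ · ♟ · · ♟│7
6│♟ ♟ · ♟ ♝ · ♟ ♞│6
5│· · · · · ♟ · ·│5
4│· · ♗ · · ♙ · ♙│4
3│· · · ♙ · · · ♖│3
2│♙ ♙ ♙ · · · ♙ ·│2
1│♖ ♘ ♗ ♕ ♔ · ♘ ·│1
  ─────────────────
  a b c d e f g h


15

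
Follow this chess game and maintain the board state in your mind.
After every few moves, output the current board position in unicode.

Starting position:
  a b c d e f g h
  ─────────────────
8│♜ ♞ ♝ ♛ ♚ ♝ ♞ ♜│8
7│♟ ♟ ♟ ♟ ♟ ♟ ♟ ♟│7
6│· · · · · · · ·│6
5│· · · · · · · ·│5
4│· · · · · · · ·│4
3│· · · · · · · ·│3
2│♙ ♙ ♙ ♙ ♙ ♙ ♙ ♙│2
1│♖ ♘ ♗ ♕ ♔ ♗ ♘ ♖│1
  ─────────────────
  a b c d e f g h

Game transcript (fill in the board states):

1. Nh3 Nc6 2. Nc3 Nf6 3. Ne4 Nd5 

  a b c d e f g h
  ─────────────────
8│♜ · ♝ ♛ ♚ ♝ · ♜│8
7│♟ ♟ ♟ ♟ ♟ ♟ ♟ ♟│7
6│· · ♞ · · · · ·│6
5│· · · ♞ · · · ·│5
4│· · · · ♘ · · ·│4
3│· · · · · · · ♘│3
2│♙ ♙ ♙ ♙ ♙ ♙ ♙ ♙│2
1│♖ · ♗ ♕ ♔ ♗ · ♖│1
  ─────────────────
  a b c d e f g h

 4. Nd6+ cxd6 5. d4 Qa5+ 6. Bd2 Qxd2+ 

  a b c d e f g h
  ─────────────────
8│♜ · ♝ · ♚ ♝ · ♜│8
7│♟ ♟ · ♟ ♟ ♟ ♟ ♟│7
6│· · ♞ ♟ · · · ·│6
5│· · · ♞ · · · ·│5
4│· · · ♙ · · · ·│4
3│· · · · · · · ♘│3
2│♙ ♙ ♙ ♛ ♙ ♙ ♙ ♙│2
1│♖ · · ♕ ♔ ♗ · ♖│1
  ─────────────────
  a b c d e f g h

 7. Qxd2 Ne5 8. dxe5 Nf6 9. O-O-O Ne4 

  a b c d e f g h
  ─────────────────
8│♜ · ♝ · ♚ ♝ · ♜│8
7│♟ ♟ · ♟ ♟ ♟ ♟ ♟│7
6│· · · ♟ · · · ·│6
5│· · · · ♙ · · ·│5
4│· · · · ♞ · · ·│4
3│· · · · · · · ♘│3
2│♙ ♙ ♙ ♕ ♙ ♙ ♙ ♙│2
1│· · ♔ ♖ · ♗ · ♖│1
  ─────────────────
  a b c d e f g h

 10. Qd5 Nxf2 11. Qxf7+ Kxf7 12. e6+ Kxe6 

  a b c d e f g h
  ─────────────────
8│♜ · ♝ · · ♝ · ♜│8
7│♟ ♟ · ♟ ♟ · ♟ ♟│7
6│· · · ♟ ♚ · · ·│6
5│· · · · · · · ·│5
4│· · · · · · · ·│4
3│· · · · · · · ♘│3
2│♙ ♙ ♙ · ♙ ♞ ♙ ♙│2
1│· · ♔ ♖ · ♗ · ♖│1
  ─────────────────
  a b c d e f g h



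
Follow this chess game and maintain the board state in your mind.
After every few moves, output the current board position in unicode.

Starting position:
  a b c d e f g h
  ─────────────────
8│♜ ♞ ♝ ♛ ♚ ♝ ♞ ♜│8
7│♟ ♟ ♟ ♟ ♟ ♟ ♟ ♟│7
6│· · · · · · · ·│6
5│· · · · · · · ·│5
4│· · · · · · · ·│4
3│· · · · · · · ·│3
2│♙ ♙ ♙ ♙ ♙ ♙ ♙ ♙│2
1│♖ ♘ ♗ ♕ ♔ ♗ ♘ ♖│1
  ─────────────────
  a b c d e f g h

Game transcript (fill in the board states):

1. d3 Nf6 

  a b c d e f g h
  ─────────────────
8│♜ ♞ ♝ ♛ ♚ ♝ · ♜│8
7│♟ ♟ ♟ ♟ ♟ ♟ ♟ ♟│7
6│· · · · · ♞ · ·│6
5│· · · · · · · ·│5
4│· · · · · · · ·│4
3│· · · ♙ · · · ·│3
2│♙ ♙ ♙ · ♙ ♙ ♙ ♙│2
1│♖ ♘ ♗ ♕ ♔ ♗ ♘ ♖│1
  ─────────────────
  a b c d e f g h

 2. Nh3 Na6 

  a b c d e f g h
  ─────────────────
8│♜ · ♝ ♛ ♚ ♝ · ♜│8
7│♟ ♟ ♟ ♟ ♟ ♟ ♟ ♟│7
6│♞ · · · · ♞ · ·│6
5│· · · · · · · ·│5
4│· · · · · · · ·│4
3│· · · ♙ · · · ♘│3
2│♙ ♙ ♙ · ♙ ♙ ♙ ♙│2
1│♖ ♘ ♗ ♕ ♔ ♗ · ♖│1
  ─────────────────
  a b c d e f g h

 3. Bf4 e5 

  a b c d e f g h
  ─────────────────
8│♜ · ♝ ♛ ♚ ♝ · ♜│8
7│♟ ♟ ♟ ♟ · ♟ ♟ ♟│7
6│♞ · · · · ♞ · ·│6
5│· · · · ♟ · · ·│5
4│· · · · · ♗ · ·│4
3│· · · ♙ · · · ♘│3
2│♙ ♙ ♙ · ♙ ♙ ♙ ♙│2
1│♖ ♘ · ♕ ♔ ♗ · ♖│1
  ─────────────────
  a b c d e f g h

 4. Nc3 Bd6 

  a b c d e f g h
  ─────────────────
8│♜ · ♝ ♛ ♚ · · ♜│8
7│♟ ♟ ♟ ♟ · ♟ ♟ ♟│7
6│♞ · · ♝ · ♞ · ·│6
5│· · · · ♟ · · ·│5
4│· · · · · ♗ · ·│4
3│· · ♘ ♙ · · · ♘│3
2│♙ ♙ ♙ · ♙ ♙ ♙ ♙│2
1│♖ · · ♕ ♔ ♗ · ♖│1
  ─────────────────
  a b c d e f g h



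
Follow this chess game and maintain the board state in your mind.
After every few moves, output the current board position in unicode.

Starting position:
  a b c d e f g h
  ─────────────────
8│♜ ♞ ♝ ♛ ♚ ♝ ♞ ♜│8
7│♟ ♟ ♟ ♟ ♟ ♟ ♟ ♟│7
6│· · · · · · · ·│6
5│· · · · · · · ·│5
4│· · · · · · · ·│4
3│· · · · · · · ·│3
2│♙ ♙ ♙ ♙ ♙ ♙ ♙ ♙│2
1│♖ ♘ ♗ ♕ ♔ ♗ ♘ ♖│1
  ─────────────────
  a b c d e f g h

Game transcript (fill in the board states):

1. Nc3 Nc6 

  a b c d e f g h
  ─────────────────
8│♜ · ♝ ♛ ♚ ♝ ♞ ♜│8
7│♟ ♟ ♟ ♟ ♟ ♟ ♟ ♟│7
6│· · ♞ · · · · ·│6
5│· · · · · · · ·│5
4│· · · · · · · ·│4
3│· · ♘ · · · · ·│3
2│♙ ♙ ♙ ♙ ♙ ♙ ♙ ♙│2
1│♖ · ♗ ♕ ♔ ♗ ♘ ♖│1
  ─────────────────
  a b c d e f g h

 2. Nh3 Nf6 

  a b c d e f g h
  ─────────────────
8│♜ · ♝ ♛ ♚ ♝ · ♜│8
7│♟ ♟ ♟ ♟ ♟ ♟ ♟ ♟│7
6│· · ♞ · · ♞ · ·│6
5│· · · · · · · ·│5
4│· · · · · · · ·│4
3│· · ♘ · · · · ♘│3
2│♙ ♙ ♙ ♙ ♙ ♙ ♙ ♙│2
1│♖ · ♗ ♕ ♔ ♗ · ♖│1
  ─────────────────
  a b c d e f g h

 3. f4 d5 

  a b c d e f g h
  ─────────────────
8│♜ · ♝ ♛ ♚ ♝ · ♜│8
7│♟ ♟ ♟ · ♟ ♟ ♟ ♟│7
6│· · ♞ · · ♞ · ·│6
5│· · · ♟ · · · ·│5
4│· · · · · ♙ · ·│4
3│· · ♘ · · · · ♘│3
2│♙ ♙ ♙ ♙ ♙ · ♙ ♙│2
1│♖ · ♗ ♕ ♔ ♗ · ♖│1
  ─────────────────
  a b c d e f g h

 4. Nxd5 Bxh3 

  a b c d e f g h
  ─────────────────
8│♜ · · ♛ ♚ ♝ · ♜│8
7│♟ ♟ ♟ · ♟ ♟ ♟ ♟│7
6│· · ♞ · · ♞ · ·│6
5│· · · ♘ · · · ·│5
4│· · · · · ♙ · ·│4
3│· · · · · · · ♝│3
2│♙ ♙ ♙ ♙ ♙ · ♙ ♙│2
1│♖ · ♗ ♕ ♔ ♗ · ♖│1
  ─────────────────
  a b c d e f g h

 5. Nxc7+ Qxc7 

  a b c d e f g h
  ─────────────────
8│♜ · · · ♚ ♝ · ♜│8
7│♟ ♟ ♛ · ♟ ♟ ♟ ♟│7
6│· · ♞ · · ♞ · ·│6
5│· · · · · · · ·│5
4│· · · · · ♙ · ·│4
3│· · · · · · · ♝│3
2│♙ ♙ ♙ ♙ ♙ · ♙ ♙│2
1│♖ · ♗ ♕ ♔ ♗ · ♖│1
  ─────────────────
  a b c d e f g h



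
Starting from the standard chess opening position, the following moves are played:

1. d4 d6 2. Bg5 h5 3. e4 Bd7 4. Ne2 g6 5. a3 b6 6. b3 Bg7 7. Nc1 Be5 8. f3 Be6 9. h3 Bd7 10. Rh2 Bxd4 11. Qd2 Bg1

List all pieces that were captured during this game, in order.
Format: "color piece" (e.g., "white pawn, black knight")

Tracking captures:
  Bxd4: captured white pawn

white pawn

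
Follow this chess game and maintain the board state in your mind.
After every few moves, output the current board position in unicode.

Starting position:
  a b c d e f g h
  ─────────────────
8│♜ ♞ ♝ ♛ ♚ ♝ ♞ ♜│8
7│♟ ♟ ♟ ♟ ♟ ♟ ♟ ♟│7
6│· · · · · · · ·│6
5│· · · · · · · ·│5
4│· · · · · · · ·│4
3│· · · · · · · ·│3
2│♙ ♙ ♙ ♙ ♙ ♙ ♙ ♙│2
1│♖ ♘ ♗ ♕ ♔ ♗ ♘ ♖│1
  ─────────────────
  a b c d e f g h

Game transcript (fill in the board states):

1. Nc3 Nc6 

  a b c d e f g h
  ─────────────────
8│♜ · ♝ ♛ ♚ ♝ ♞ ♜│8
7│♟ ♟ ♟ ♟ ♟ ♟ ♟ ♟│7
6│· · ♞ · · · · ·│6
5│· · · · · · · ·│5
4│· · · · · · · ·│4
3│· · ♘ · · · · ·│3
2│♙ ♙ ♙ ♙ ♙ ♙ ♙ ♙│2
1│♖ · ♗ ♕ ♔ ♗ ♘ ♖│1
  ─────────────────
  a b c d e f g h

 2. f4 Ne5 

  a b c d e f g h
  ─────────────────
8│♜ · ♝ ♛ ♚ ♝ ♞ ♜│8
7│♟ ♟ ♟ ♟ ♟ ♟ ♟ ♟│7
6│· · · · · · · ·│6
5│· · · · ♞ · · ·│5
4│· · · · · ♙ · ·│4
3│· · ♘ · · · · ·│3
2│♙ ♙ ♙ ♙ ♙ · ♙ ♙│2
1│♖ · ♗ ♕ ♔ ♗ ♘ ♖│1
  ─────────────────
  a b c d e f g h

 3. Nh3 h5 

  a b c d e f g h
  ─────────────────
8│♜ · ♝ ♛ ♚ ♝ ♞ ♜│8
7│♟ ♟ ♟ ♟ ♟ ♟ ♟ ·│7
6│· · · · · · · ·│6
5│· · · · ♞ · · ♟│5
4│· · · · · ♙ · ·│4
3│· · ♘ · · · · ♘│3
2│♙ ♙ ♙ ♙ ♙ · ♙ ♙│2
1│♖ · ♗ ♕ ♔ ♗ · ♖│1
  ─────────────────
  a b c d e f g h

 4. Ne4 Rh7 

  a b c d e f g h
  ─────────────────
8│♜ · ♝ ♛ ♚ ♝ ♞ ·│8
7│♟ ♟ ♟ ♟ ♟ ♟ ♟ ♜│7
6│· · · · · · · ·│6
5│· · · · ♞ · · ♟│5
4│· · · · ♘ ♙ · ·│4
3│· · · · · · · ♘│3
2│♙ ♙ ♙ ♙ ♙ · ♙ ♙│2
1│♖ · ♗ ♕ ♔ ♗ · ♖│1
  ─────────────────
  a b c d e f g h



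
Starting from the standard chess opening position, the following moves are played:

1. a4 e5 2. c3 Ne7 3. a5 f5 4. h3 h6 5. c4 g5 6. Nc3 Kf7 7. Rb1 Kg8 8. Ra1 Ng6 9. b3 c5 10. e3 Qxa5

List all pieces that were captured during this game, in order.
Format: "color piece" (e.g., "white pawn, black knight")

Tracking captures:
  Qxa5: captured white pawn

white pawn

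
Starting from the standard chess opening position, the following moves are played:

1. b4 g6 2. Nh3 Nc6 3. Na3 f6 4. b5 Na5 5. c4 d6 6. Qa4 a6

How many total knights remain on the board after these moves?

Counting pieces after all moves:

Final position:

  a b c d e f g h
  ─────────────────
8│♜ · ♝ ♛ ♚ ♝ ♞ ♜│8
7│· ♟ ♟ · ♟ · · ♟│7
6│♟ · · ♟ · ♟ ♟ ·│6
5│♞ ♙ · · · · · ·│5
4│♕ · ♙ · · · · ·│4
3│♘ · · · · · · ♘│3
2│♙ · · ♙ ♙ ♙ ♙ ♙│2
1│♖ · ♗ · ♔ ♗ · ♖│1
  ─────────────────
  a b c d e f g h


4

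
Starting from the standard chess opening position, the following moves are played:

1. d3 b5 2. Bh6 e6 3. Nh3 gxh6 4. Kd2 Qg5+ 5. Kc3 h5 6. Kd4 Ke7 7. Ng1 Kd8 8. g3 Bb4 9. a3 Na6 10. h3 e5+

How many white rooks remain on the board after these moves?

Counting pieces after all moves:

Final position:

  a b c d e f g h
  ─────────────────
8│♜ · ♝ ♚ · · ♞ ♜│8
7│♟ · ♟ ♟ · ♟ · ♟│7
6│♞ · · · · · · ·│6
5│· ♟ · · ♟ · ♛ ♟│5
4│· ♝ · ♔ · · · ·│4
3│♙ · · ♙ · · ♙ ♙│3
2│· ♙ ♙ · ♙ ♙ · ·│2
1│♖ ♘ · ♕ · ♗ ♘ ♖│1
  ─────────────────
  a b c d e f g h


2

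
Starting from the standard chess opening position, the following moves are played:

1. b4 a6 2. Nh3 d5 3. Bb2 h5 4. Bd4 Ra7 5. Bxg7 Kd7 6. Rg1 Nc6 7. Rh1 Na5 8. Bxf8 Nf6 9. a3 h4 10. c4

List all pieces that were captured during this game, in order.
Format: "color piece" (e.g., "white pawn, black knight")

Tracking captures:
  Bxg7: captured black pawn
  Bxf8: captured black bishop

black pawn, black bishop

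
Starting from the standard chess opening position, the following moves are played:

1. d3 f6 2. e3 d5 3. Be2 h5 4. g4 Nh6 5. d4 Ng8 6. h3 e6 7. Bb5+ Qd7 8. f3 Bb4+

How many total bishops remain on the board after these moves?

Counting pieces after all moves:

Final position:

  a b c d e f g h
  ─────────────────
8│♜ ♞ ♝ · ♚ · ♞ ♜│8
7│♟ ♟ ♟ ♛ · · ♟ ·│7
6│· · · · ♟ ♟ · ·│6
5│· ♗ · ♟ · · · ♟│5
4│· ♝ · ♙ · · ♙ ·│4
3│· · · · ♙ ♙ · ♙│3
2│♙ ♙ ♙ · · · · ·│2
1│♖ ♘ ♗ ♕ ♔ · ♘ ♖│1
  ─────────────────
  a b c d e f g h


4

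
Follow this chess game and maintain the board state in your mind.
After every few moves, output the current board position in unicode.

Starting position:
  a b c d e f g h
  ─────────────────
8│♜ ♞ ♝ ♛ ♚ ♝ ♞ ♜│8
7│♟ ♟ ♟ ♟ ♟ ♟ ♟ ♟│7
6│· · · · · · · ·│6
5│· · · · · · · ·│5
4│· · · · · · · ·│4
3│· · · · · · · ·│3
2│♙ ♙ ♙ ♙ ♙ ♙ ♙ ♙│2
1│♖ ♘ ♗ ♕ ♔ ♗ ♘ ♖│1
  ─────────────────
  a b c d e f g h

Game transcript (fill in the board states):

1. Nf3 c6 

  a b c d e f g h
  ─────────────────
8│♜ ♞ ♝ ♛ ♚ ♝ ♞ ♜│8
7│♟ ♟ · ♟ ♟ ♟ ♟ ♟│7
6│· · ♟ · · · · ·│6
5│· · · · · · · ·│5
4│· · · · · · · ·│4
3│· · · · · ♘ · ·│3
2│♙ ♙ ♙ ♙ ♙ ♙ ♙ ♙│2
1│♖ ♘ ♗ ♕ ♔ ♗ · ♖│1
  ─────────────────
  a b c d e f g h

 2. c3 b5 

  a b c d e f g h
  ─────────────────
8│♜ ♞ ♝ ♛ ♚ ♝ ♞ ♜│8
7│♟ · · ♟ ♟ ♟ ♟ ♟│7
6│· · ♟ · · · · ·│6
5│· ♟ · · · · · ·│5
4│· · · · · · · ·│4
3│· · ♙ · · ♘ · ·│3
2│♙ ♙ · ♙ ♙ ♙ ♙ ♙│2
1│♖ ♘ ♗ ♕ ♔ ♗ · ♖│1
  ─────────────────
  a b c d e f g h

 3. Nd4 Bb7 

  a b c d e f g h
  ─────────────────
8│♜ ♞ · ♛ ♚ ♝ ♞ ♜│8
7│♟ ♝ · ♟ ♟ ♟ ♟ ♟│7
6│· · ♟ · · · · ·│6
5│· ♟ · · · · · ·│5
4│· · · ♘ · · · ·│4
3│· · ♙ · · · · ·│3
2│♙ ♙ · ♙ ♙ ♙ ♙ ♙│2
1│♖ ♘ ♗ ♕ ♔ ♗ · ♖│1
  ─────────────────
  a b c d e f g h

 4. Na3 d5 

  a b c d e f g h
  ─────────────────
8│♜ ♞ · ♛ ♚ ♝ ♞ ♜│8
7│♟ ♝ · · ♟ ♟ ♟ ♟│7
6│· · ♟ · · · · ·│6
5│· ♟ · ♟ · · · ·│5
4│· · · ♘ · · · ·│4
3│♘ · ♙ · · · · ·│3
2│♙ ♙ · ♙ ♙ ♙ ♙ ♙│2
1│♖ · ♗ ♕ ♔ ♗ · ♖│1
  ─────────────────
  a b c d e f g h



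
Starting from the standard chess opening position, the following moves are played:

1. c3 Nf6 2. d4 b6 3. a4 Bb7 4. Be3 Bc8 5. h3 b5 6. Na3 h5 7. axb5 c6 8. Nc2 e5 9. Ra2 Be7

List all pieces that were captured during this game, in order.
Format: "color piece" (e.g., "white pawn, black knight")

Tracking captures:
  axb5: captured black pawn

black pawn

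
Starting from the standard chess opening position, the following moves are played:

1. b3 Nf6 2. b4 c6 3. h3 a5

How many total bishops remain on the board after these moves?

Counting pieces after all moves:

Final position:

  a b c d e f g h
  ─────────────────
8│♜ ♞ ♝ ♛ ♚ ♝ · ♜│8
7│· ♟ · ♟ ♟ ♟ ♟ ♟│7
6│· · ♟ · · ♞ · ·│6
5│♟ · · · · · · ·│5
4│· ♙ · · · · · ·│4
3│· · · · · · · ♙│3
2│♙ · ♙ ♙ ♙ ♙ ♙ ·│2
1│♖ ♘ ♗ ♕ ♔ ♗ ♘ ♖│1
  ─────────────────
  a b c d e f g h


4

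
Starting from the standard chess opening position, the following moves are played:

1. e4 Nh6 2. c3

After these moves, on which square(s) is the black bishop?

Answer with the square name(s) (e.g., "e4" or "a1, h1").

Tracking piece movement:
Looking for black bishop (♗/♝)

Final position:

  a b c d e f g h
  ─────────────────
8│♜ ♞ ♝ ♛ ♚ ♝ · ♜│8
7│♟ ♟ ♟ ♟ ♟ ♟ ♟ ♟│7
6│· · · · · · · ♞│6
5│· · · · · · · ·│5
4│· · · · ♙ · · ·│4
3│· · ♙ · · · · ·│3
2│♙ ♙ · ♙ · ♙ ♙ ♙│2
1│♖ ♘ ♗ ♕ ♔ ♗ ♘ ♖│1
  ─────────────────
  a b c d e f g h


c8, f8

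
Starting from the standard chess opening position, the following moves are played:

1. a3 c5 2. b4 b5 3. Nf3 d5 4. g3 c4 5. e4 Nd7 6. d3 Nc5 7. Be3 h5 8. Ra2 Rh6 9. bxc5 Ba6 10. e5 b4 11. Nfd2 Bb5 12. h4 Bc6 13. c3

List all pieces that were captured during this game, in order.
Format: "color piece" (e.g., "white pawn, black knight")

Tracking captures:
  bxc5: captured black knight

black knight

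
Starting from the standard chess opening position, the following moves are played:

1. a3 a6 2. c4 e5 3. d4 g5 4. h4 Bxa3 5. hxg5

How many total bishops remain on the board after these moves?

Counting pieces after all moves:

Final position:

  a b c d e f g h
  ─────────────────
8│♜ ♞ ♝ ♛ ♚ · ♞ ♜│8
7│· ♟ ♟ ♟ · ♟ · ♟│7
6│♟ · · · · · · ·│6
5│· · · · ♟ · ♙ ·│5
4│· · ♙ ♙ · · · ·│4
3│♝ · · · · · · ·│3
2│· ♙ · · ♙ ♙ ♙ ·│2
1│♖ ♘ ♗ ♕ ♔ ♗ ♘ ♖│1
  ─────────────────
  a b c d e f g h


4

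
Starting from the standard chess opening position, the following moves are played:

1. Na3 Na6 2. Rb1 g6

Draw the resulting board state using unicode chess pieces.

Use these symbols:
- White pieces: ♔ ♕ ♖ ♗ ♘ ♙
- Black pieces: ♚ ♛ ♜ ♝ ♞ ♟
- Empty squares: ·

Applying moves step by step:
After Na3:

♜ ♞ ♝ ♛ ♚ ♝ ♞ ♜
♟ ♟ ♟ ♟ ♟ ♟ ♟ ♟
· · · · · · · ·
· · · · · · · ·
· · · · · · · ·
♘ · · · · · · ·
♙ ♙ ♙ ♙ ♙ ♙ ♙ ♙
♖ · ♗ ♕ ♔ ♗ ♘ ♖


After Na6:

♜ · ♝ ♛ ♚ ♝ ♞ ♜
♟ ♟ ♟ ♟ ♟ ♟ ♟ ♟
♞ · · · · · · ·
· · · · · · · ·
· · · · · · · ·
♘ · · · · · · ·
♙ ♙ ♙ ♙ ♙ ♙ ♙ ♙
♖ · ♗ ♕ ♔ ♗ ♘ ♖


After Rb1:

♜ · ♝ ♛ ♚ ♝ ♞ ♜
♟ ♟ ♟ ♟ ♟ ♟ ♟ ♟
♞ · · · · · · ·
· · · · · · · ·
· · · · · · · ·
♘ · · · · · · ·
♙ ♙ ♙ ♙ ♙ ♙ ♙ ♙
· ♖ ♗ ♕ ♔ ♗ ♘ ♖


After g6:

♜ · ♝ ♛ ♚ ♝ ♞ ♜
♟ ♟ ♟ ♟ ♟ ♟ · ♟
♞ · · · · · ♟ ·
· · · · · · · ·
· · · · · · · ·
♘ · · · · · · ·
♙ ♙ ♙ ♙ ♙ ♙ ♙ ♙
· ♖ ♗ ♕ ♔ ♗ ♘ ♖



  a b c d e f g h
  ─────────────────
8│♜ · ♝ ♛ ♚ ♝ ♞ ♜│8
7│♟ ♟ ♟ ♟ ♟ ♟ · ♟│7
6│♞ · · · · · ♟ ·│6
5│· · · · · · · ·│5
4│· · · · · · · ·│4
3│♘ · · · · · · ·│3
2│♙ ♙ ♙ ♙ ♙ ♙ ♙ ♙│2
1│· ♖ ♗ ♕ ♔ ♗ ♘ ♖│1
  ─────────────────
  a b c d e f g h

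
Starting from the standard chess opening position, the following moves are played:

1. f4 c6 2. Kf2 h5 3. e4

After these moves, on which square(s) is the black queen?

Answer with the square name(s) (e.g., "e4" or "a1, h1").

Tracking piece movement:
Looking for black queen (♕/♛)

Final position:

  a b c d e f g h
  ─────────────────
8│♜ ♞ ♝ ♛ ♚ ♝ ♞ ♜│8
7│♟ ♟ · ♟ ♟ ♟ ♟ ·│7
6│· · ♟ · · · · ·│6
5│· · · · · · · ♟│5
4│· · · · ♙ ♙ · ·│4
3│· · · · · · · ·│3
2│♙ ♙ ♙ ♙ · ♔ ♙ ♙│2
1│♖ ♘ ♗ ♕ · ♗ ♘ ♖│1
  ─────────────────
  a b c d e f g h


d8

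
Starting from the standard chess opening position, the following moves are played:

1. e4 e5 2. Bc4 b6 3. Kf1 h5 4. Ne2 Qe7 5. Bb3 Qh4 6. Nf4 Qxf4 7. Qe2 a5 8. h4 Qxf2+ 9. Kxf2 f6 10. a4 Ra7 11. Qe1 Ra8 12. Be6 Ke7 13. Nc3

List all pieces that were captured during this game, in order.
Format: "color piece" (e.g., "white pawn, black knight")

Tracking captures:
  Qxf4: captured white knight
  Qxf2+: captured white pawn
  Kxf2: captured black queen

white knight, white pawn, black queen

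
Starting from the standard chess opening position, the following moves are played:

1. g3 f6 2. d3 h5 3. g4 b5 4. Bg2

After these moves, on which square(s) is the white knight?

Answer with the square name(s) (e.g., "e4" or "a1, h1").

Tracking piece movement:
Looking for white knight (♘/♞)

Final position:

  a b c d e f g h
  ─────────────────
8│♜ ♞ ♝ ♛ ♚ ♝ ♞ ♜│8
7│♟ · ♟ ♟ ♟ · ♟ ·│7
6│· · · · · ♟ · ·│6
5│· ♟ · · · · · ♟│5
4│· · · · · · ♙ ·│4
3│· · · ♙ · · · ·│3
2│♙ ♙ ♙ · ♙ ♙ ♗ ♙│2
1│♖ ♘ ♗ ♕ ♔ · ♘ ♖│1
  ─────────────────
  a b c d e f g h


b1, g1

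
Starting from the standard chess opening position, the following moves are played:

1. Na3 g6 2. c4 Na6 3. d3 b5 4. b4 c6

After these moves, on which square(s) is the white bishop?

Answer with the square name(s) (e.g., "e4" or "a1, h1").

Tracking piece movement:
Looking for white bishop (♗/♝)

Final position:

  a b c d e f g h
  ─────────────────
8│♜ · ♝ ♛ ♚ ♝ ♞ ♜│8
7│♟ · · ♟ ♟ ♟ · ♟│7
6│♞ · ♟ · · · ♟ ·│6
5│· ♟ · · · · · ·│5
4│· ♙ ♙ · · · · ·│4
3│♘ · · ♙ · · · ·│3
2│♙ · · · ♙ ♙ ♙ ♙│2
1│♖ · ♗ ♕ ♔ ♗ ♘ ♖│1
  ─────────────────
  a b c d e f g h


c1, f1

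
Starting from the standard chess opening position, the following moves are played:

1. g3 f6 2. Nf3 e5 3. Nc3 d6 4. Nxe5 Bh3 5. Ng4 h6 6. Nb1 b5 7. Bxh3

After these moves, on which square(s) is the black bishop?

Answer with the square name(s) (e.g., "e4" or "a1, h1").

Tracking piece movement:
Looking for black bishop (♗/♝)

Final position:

  a b c d e f g h
  ─────────────────
8│♜ ♞ · ♛ ♚ ♝ ♞ ♜│8
7│♟ · ♟ · · · ♟ ·│7
6│· · · ♟ · ♟ · ♟│6
5│· ♟ · · · · · ·│5
4│· · · · · · ♘ ·│4
3│· · · · · · ♙ ♗│3
2│♙ ♙ ♙ ♙ ♙ ♙ · ♙│2
1│♖ ♘ ♗ ♕ ♔ · · ♖│1
  ─────────────────
  a b c d e f g h


f8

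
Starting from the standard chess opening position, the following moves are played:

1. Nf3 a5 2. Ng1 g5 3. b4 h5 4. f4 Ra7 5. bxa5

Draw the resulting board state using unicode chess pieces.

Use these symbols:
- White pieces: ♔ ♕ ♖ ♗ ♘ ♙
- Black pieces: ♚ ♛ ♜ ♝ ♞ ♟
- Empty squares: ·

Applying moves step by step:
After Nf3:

♜ ♞ ♝ ♛ ♚ ♝ ♞ ♜
♟ ♟ ♟ ♟ ♟ ♟ ♟ ♟
· · · · · · · ·
· · · · · · · ·
· · · · · · · ·
· · · · · ♘ · ·
♙ ♙ ♙ ♙ ♙ ♙ ♙ ♙
♖ ♘ ♗ ♕ ♔ ♗ · ♖


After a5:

♜ ♞ ♝ ♛ ♚ ♝ ♞ ♜
· ♟ ♟ ♟ ♟ ♟ ♟ ♟
· · · · · · · ·
♟ · · · · · · ·
· · · · · · · ·
· · · · · ♘ · ·
♙ ♙ ♙ ♙ ♙ ♙ ♙ ♙
♖ ♘ ♗ ♕ ♔ ♗ · ♖


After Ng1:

♜ ♞ ♝ ♛ ♚ ♝ ♞ ♜
· ♟ ♟ ♟ ♟ ♟ ♟ ♟
· · · · · · · ·
♟ · · · · · · ·
· · · · · · · ·
· · · · · · · ·
♙ ♙ ♙ ♙ ♙ ♙ ♙ ♙
♖ ♘ ♗ ♕ ♔ ♗ ♘ ♖


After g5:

♜ ♞ ♝ ♛ ♚ ♝ ♞ ♜
· ♟ ♟ ♟ ♟ ♟ · ♟
· · · · · · · ·
♟ · · · · · ♟ ·
· · · · · · · ·
· · · · · · · ·
♙ ♙ ♙ ♙ ♙ ♙ ♙ ♙
♖ ♘ ♗ ♕ ♔ ♗ ♘ ♖


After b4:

♜ ♞ ♝ ♛ ♚ ♝ ♞ ♜
· ♟ ♟ ♟ ♟ ♟ · ♟
· · · · · · · ·
♟ · · · · · ♟ ·
· ♙ · · · · · ·
· · · · · · · ·
♙ · ♙ ♙ ♙ ♙ ♙ ♙
♖ ♘ ♗ ♕ ♔ ♗ ♘ ♖


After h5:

♜ ♞ ♝ ♛ ♚ ♝ ♞ ♜
· ♟ ♟ ♟ ♟ ♟ · ·
· · · · · · · ·
♟ · · · · · ♟ ♟
· ♙ · · · · · ·
· · · · · · · ·
♙ · ♙ ♙ ♙ ♙ ♙ ♙
♖ ♘ ♗ ♕ ♔ ♗ ♘ ♖


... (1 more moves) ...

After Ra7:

· ♞ ♝ ♛ ♚ ♝ ♞ ♜
♜ ♟ ♟ ♟ ♟ ♟ · ·
· · · · · · · ·
♟ · · · · · ♟ ♟
· ♙ · · · ♙ · ·
· · · · · · · ·
♙ · ♙ ♙ ♙ · ♙ ♙
♖ ♘ ♗ ♕ ♔ ♗ ♘ ♖


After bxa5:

· ♞ ♝ ♛ ♚ ♝ ♞ ♜
♜ ♟ ♟ ♟ ♟ ♟ · ·
· · · · · · · ·
♙ · · · · · ♟ ♟
· · · · · ♙ · ·
· · · · · · · ·
♙ · ♙ ♙ ♙ · ♙ ♙
♖ ♘ ♗ ♕ ♔ ♗ ♘ ♖



  a b c d e f g h
  ─────────────────
8│· ♞ ♝ ♛ ♚ ♝ ♞ ♜│8
7│♜ ♟ ♟ ♟ ♟ ♟ · ·│7
6│· · · · · · · ·│6
5│♙ · · · · · ♟ ♟│5
4│· · · · · ♙ · ·│4
3│· · · · · · · ·│3
2│♙ · ♙ ♙ ♙ · ♙ ♙│2
1│♖ ♘ ♗ ♕ ♔ ♗ ♘ ♖│1
  ─────────────────
  a b c d e f g h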